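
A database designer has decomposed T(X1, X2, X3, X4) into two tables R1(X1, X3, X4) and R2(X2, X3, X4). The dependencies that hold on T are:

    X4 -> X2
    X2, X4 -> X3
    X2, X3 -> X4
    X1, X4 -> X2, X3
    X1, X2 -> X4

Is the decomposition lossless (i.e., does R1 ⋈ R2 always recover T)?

Common attributes: R1 ∩ R2 = {X3, X4}.
Closure of {X3, X4}: X4 → X2 applies, adding X2. So (X3, X4)⁺ = {X2, X3, X4}.
This closure contains every attribute of R2, so R1 ∩ R2 → R2. The join is lossless.

Yes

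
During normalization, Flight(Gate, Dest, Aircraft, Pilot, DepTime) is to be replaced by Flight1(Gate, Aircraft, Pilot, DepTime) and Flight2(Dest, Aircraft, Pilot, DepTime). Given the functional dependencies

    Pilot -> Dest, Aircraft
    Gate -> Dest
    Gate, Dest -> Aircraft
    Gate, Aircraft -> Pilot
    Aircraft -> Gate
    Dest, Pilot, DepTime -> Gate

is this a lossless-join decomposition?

Yes

Common attributes: Flight1 ∩ Flight2 = {Aircraft, Pilot, DepTime}.
Closure of {Aircraft, Pilot, DepTime}: Pilot → Dest, Aircraft applies, adding Dest; Aircraft → Gate applies, adding Gate. So (Aircraft, Pilot, DepTime)⁺ = {Gate, Dest, Aircraft, Pilot, DepTime}.
This closure contains every attribute of Flight1, so Flight1 ∩ Flight2 → Flight1. The join is lossless.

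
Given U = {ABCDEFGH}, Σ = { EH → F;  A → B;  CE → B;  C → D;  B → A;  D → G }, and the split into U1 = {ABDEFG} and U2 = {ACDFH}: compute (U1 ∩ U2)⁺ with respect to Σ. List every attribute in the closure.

U1 ∩ U2 = {ADF}.
A → B applies, adding B
D → G applies, adding G
Closure: {ABDFG}.

ABDFG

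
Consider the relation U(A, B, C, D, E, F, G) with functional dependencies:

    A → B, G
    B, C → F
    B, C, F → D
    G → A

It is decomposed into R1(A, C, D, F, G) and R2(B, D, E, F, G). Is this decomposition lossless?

No

Common attributes: R1 ∩ R2 = {D, F, G}.
Closure of {D, F, G}: G → A applies, adding A; A → B, G applies, adding B. So (D, F, G)⁺ = {A, B, D, F, G}.
The closure contains neither all of R1 = {A, C, D, F, G} nor all of R2 = {B, D, E, F, G}, so the common attributes are not a superkey of either fragment. The join is lossy.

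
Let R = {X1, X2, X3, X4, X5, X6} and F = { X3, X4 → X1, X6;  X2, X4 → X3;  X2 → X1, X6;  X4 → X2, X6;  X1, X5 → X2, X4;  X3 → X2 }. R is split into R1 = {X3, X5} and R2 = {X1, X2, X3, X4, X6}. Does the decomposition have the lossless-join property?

Common attributes: R1 ∩ R2 = {X3}.
Closure of {X3}: X3 → X2 applies, adding X2; X2 → X1, X6 applies, adding X1, X6. So (X3)⁺ = {X1, X2, X3, X6}.
The closure contains neither all of R1 = {X3, X5} nor all of R2 = {X1, X2, X3, X4, X6}, so the common attributes are not a superkey of either fragment. The join is lossy.

No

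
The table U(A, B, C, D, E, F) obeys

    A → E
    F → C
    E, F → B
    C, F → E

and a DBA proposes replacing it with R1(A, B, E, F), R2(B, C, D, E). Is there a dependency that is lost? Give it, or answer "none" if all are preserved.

F → C

Check F → C: no single fragment contains all of {C, F}, and the restricted closure of {F} across the fragments never reaches {C}.
A → E is preserved.
E, F → B is preserved.
C, F → E is preserved.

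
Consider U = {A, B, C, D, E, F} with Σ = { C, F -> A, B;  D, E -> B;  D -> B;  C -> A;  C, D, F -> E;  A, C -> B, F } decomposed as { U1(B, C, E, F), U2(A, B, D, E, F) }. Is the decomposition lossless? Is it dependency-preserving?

Lossless test: (B, E, F)⁺ = {B, E, F}, which is a superkey of neither fragment — lossy.
Dependency preservation: the restricted closure of {C, F} across the fragments never reaches {A, B}, so C, F → A, B cannot be enforced without a join — not preserved.

lossy and not dependency-preserving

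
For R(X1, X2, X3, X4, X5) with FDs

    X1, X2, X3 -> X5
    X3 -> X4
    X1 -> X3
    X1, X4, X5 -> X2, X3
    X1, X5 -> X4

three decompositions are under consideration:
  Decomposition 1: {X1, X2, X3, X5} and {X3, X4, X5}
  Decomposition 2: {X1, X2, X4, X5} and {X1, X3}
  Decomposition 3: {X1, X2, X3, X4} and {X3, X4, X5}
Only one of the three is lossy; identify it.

Decomposition 1: common = {X3, X5}, closure = {X3, X4, X5} → lossless.
Decomposition 2: common = {X1}, closure = {X1, X3, X4} → lossless.
Decomposition 3: common = {X3, X4}, closure = {X3, X4} → lossy.

Decomposition 3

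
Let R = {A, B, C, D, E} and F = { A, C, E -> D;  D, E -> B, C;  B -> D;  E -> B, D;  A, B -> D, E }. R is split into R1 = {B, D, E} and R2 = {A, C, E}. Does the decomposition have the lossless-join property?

Yes

Common attributes: R1 ∩ R2 = {E}.
Closure of {E}: E → B, D applies, adding B, D; D, E → B, C applies, adding C. So (E)⁺ = {B, C, D, E}.
This closure contains every attribute of R1, so R1 ∩ R2 → R1. The join is lossless.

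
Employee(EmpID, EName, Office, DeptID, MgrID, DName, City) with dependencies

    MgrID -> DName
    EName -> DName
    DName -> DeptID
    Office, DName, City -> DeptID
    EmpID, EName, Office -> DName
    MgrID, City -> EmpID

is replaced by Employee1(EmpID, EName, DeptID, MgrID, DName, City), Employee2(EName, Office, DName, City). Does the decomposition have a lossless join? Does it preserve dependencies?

lossy but dependency-preserving

Lossless test: (EName, DName, City)⁺ = {EName, DeptID, DName, City}, which is a superkey of neither fragment — lossy.
Dependency preservation: Office, DName, City → DeptID; EmpID, EName, Office → DName are not contained in any single fragment, but the restricted closure of each left-hand side across the fragments still reaches the right-hand side; the remaining FDs each lie inside some fragment. All dependencies are preserved.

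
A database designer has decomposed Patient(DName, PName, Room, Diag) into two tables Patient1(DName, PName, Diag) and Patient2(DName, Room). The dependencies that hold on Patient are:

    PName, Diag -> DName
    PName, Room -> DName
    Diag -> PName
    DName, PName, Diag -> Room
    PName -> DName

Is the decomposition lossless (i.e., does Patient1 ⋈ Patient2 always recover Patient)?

No

Common attributes: Patient1 ∩ Patient2 = {DName}.
No dependency enlarges {DName}, so (DName)⁺ = {DName}.
The closure contains neither all of Patient1 = {DName, PName, Diag} nor all of Patient2 = {DName, Room}, so the common attributes are not a superkey of either fragment. The join is lossy.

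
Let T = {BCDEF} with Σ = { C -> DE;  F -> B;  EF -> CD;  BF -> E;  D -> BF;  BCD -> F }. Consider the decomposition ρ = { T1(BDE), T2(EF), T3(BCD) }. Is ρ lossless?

Chase test. Columns are BCDEF; row i has aⱼ where attribute j ∈ Ti, else bᵢⱼ.
Initial tableau (one row per fragment):
  row 1: a1 b12 a3 a4 b15
  row 2: b21 b22 b23 a4 a5
  row 3: a1 a2 a3 b34 b35
Rows 1 and 3 agree on D; apply D→BF and equate their BF entries.
Rows 1 and 3 agree on BF; apply BF→E and equate their E entries.
Rows 1 and 3 agree on EF; apply EF→CD and equate their CD entries.
No row becomes fully distinguished — the join is lossy.

No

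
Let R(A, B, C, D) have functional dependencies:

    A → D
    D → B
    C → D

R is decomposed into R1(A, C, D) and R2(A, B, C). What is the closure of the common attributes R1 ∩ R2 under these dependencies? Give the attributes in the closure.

A, B, C, D

R1 ∩ R2 = {A, C}.
A → D applies, adding D
D → B applies, adding B
Closure: {A, B, C, D}.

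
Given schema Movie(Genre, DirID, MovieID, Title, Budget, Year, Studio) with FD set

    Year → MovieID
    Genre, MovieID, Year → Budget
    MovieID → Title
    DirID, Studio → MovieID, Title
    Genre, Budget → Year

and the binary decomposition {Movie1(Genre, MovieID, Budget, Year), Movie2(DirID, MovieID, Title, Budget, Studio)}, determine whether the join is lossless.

No

Common attributes: Movie1 ∩ Movie2 = {MovieID, Budget}.
Closure of {MovieID, Budget}: MovieID → Title applies, adding Title. So (MovieID, Budget)⁺ = {MovieID, Title, Budget}.
The closure contains neither all of Movie1 = {Genre, MovieID, Budget, Year} nor all of Movie2 = {DirID, MovieID, Title, Budget, Studio}, so the common attributes are not a superkey of either fragment. The join is lossy.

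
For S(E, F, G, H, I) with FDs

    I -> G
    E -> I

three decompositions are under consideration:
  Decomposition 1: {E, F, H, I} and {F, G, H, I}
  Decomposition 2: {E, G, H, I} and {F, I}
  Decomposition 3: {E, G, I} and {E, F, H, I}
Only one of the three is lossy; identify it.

Decomposition 1: common = {F, H, I}, closure = {F, G, H, I} → lossless.
Decomposition 2: common = {I}, closure = {G, I} → lossy.
Decomposition 3: common = {E, I}, closure = {E, G, I} → lossless.

Decomposition 2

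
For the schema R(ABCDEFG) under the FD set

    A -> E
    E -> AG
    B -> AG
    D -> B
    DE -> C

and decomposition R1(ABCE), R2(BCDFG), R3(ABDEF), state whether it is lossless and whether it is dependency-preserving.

Lossless test (chase): Rows 1 and 3 agree on E; apply E→AG and equate their AG entries. Rows 1 and 2 agree on B; apply B→AG and equate their AG entries. Rows 1 and 2 agree on A; apply A→E and equate their E entries. Rows 2 and 3 agree on DE; apply DE→C and equate their C entries. Row 2 is now all distinguished symbols — the join is lossless.
Dependency preservation: the restricted closure of {E} across the fragments never reaches {AG}, so E → AG cannot be enforced without a join — not preserved.

lossless but not dependency-preserving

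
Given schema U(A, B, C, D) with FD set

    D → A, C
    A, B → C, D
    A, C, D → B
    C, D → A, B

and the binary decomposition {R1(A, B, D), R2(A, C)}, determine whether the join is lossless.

No

Common attributes: R1 ∩ R2 = {A}.
No dependency enlarges {A}, so (A)⁺ = {A}.
The closure contains neither all of R1 = {A, B, D} nor all of R2 = {A, C}, so the common attributes are not a superkey of either fragment. The join is lossy.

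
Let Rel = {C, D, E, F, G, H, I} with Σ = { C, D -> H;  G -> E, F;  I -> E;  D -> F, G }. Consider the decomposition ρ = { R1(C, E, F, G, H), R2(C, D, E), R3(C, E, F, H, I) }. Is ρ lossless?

No

Chase test. Columns are C, D, E, F, G, H, I; row i has aⱼ where attribute j ∈ Ri, else bᵢⱼ.
Initial tableau (one row per fragment):
  row 1: a1 b12 a3 a4 a5 a6 b17
  row 2: a1 a2 a3 b24 b25 b26 b27
  row 3: a1 b32 a3 a4 b35 a6 a7
No row becomes fully distinguished — the join is lossy.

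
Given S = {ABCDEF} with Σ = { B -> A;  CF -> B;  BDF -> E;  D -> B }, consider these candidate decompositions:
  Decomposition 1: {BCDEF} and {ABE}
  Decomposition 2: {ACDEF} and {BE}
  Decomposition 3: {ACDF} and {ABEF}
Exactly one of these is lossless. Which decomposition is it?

Decomposition 1: common = {BE}, closure = {ABE} → lossless.
Decomposition 2: common = {E}, closure = {E} → lossy.
Decomposition 3: common = {AF}, closure = {AF} → lossy.

Decomposition 1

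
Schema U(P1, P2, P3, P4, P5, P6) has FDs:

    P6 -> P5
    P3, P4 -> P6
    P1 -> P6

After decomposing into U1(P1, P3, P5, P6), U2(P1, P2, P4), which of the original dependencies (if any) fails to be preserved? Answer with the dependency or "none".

P3, P4 -> P6

Check P3, P4 → P6: no single fragment contains all of {P3, P4, P6}, and the restricted closure of {P3, P4} across the fragments never reaches {P6}.
P6 → P5 is preserved.
P1 → P6 is preserved.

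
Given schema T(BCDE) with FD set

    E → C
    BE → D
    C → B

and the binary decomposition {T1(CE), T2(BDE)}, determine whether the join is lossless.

Common attributes: T1 ∩ T2 = {E}.
Closure of {E}: E → C applies, adding C; C → B applies, adding B; BE → D applies, adding D. So (E)⁺ = {BCDE}.
This closure contains every attribute of T1, so T1 ∩ T2 → T1. The join is lossless.

Yes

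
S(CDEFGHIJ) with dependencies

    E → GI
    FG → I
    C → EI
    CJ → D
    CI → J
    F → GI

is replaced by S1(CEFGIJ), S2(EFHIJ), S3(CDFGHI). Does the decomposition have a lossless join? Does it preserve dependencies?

lossless and dependency-preserving

Lossless test (chase): Rows 1 and 2 agree on E; apply E→GI and equate their GI entries. Rows 1 and 3 agree on C; apply C→EI and equate their EI entries. Rows 1 and 3 agree on CI; apply CI→J and equate their J entries. Rows 1 and 3 agree on CJ; apply CJ→D and equate their D entries. Row 3 is now all distinguished symbols — the join is lossless.
Dependency preservation: CJ → D is not contained in any single fragment, but the restricted closure of its left-hand side across the fragments still reaches the right-hand side; the remaining FDs each lie inside some fragment. All dependencies are preserved.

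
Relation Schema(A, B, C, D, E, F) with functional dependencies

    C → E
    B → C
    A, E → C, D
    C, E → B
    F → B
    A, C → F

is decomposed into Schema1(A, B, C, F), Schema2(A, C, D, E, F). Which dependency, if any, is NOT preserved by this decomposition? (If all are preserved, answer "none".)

none

C → E lies within Schema2.
B → C lies within Schema1.
A, E → C, D lies within Schema2.
C, E → B: restricted closure across fragments reaches B.
F → B lies within Schema1.
A, C → F lies within Schema1.
Every dependency is enforceable on the fragments, so the decomposition is dependency-preserving.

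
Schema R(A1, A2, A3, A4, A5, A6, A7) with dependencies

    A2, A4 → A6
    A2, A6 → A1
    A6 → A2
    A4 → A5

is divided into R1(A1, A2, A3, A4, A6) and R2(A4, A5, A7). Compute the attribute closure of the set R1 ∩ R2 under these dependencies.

R1 ∩ R2 = {A4}.
A4 → A5 applies, adding A5
Closure: {A4, A5}.

A4, A5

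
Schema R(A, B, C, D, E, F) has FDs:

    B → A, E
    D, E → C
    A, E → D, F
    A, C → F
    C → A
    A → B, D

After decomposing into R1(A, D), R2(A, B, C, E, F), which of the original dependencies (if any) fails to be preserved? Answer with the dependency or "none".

Check D, E → C: no single fragment contains all of {C, D, E}, and the restricted closure of {D, E} across the fragments never reaches {C}.
B → A, E is preserved.
A, E → D, F is preserved.
A, C → F is preserved.
C → A is preserved.
A → B, D is preserved.

D, E → C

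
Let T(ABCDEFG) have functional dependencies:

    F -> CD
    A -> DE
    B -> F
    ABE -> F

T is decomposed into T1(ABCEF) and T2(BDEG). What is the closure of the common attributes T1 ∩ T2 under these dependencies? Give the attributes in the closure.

T1 ∩ T2 = {BE}.
B → F applies, adding F
F → CD applies, adding CD
Closure: {BCDEF}.

BCDEF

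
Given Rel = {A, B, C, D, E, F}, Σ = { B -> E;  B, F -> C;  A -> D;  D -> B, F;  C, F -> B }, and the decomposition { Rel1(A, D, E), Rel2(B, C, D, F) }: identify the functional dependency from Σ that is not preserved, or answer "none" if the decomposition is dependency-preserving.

Check B → E: no single fragment contains all of {B, E}, and the restricted closure of {B} across the fragments never reaches {E}.
B, F → C is preserved.
A → D is preserved.
D → B, F is preserved.
C, F → B is preserved.

B -> E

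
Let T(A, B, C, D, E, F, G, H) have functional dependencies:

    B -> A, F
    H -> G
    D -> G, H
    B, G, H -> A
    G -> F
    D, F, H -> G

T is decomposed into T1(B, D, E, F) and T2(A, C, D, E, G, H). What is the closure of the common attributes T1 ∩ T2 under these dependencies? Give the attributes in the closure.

T1 ∩ T2 = {D, E}.
D → G, H applies, adding G, H
G → F applies, adding F
Closure: {D, E, F, G, H}.

D, E, F, G, H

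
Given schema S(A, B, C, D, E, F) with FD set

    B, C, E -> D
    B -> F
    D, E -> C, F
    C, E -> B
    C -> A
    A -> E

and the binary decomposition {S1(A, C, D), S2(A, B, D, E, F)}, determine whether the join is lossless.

Yes

Common attributes: S1 ∩ S2 = {A, D}.
Closure of {A, D}: A → E applies, adding E; D, E → C, F applies, adding C, F; C, E → B applies, adding B. So (A, D)⁺ = {A, B, C, D, E, F}.
This closure contains every attribute of S1, so S1 ∩ S2 → S1. The join is lossless.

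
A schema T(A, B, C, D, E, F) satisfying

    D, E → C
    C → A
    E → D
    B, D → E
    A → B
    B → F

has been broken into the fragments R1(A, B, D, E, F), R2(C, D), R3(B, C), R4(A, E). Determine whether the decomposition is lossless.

Yes

Chase test. Columns are A, B, C, D, E, F; row i has aⱼ where attribute j ∈ Ri, else bᵢⱼ.
Initial tableau (one row per fragment):
  row 1: a1 a2 b13 a4 a5 a6
  row 2: b21 b22 a3 a4 b25 b26
  row 3: b31 a2 a3 b34 b35 b36
  row 4: a1 b42 b43 b44 a5 b46
Rows 2 and 3 agree on C; apply C→A and equate their A entries.
Rows 1 and 4 agree on E; apply E→D and equate their D entries.
Rows 1 and 4 agree on A; apply A→B and equate their B entries.
Rows 2 and 3 agree on A; apply A→B and equate their B entries.
Rows 1 and 2 agree on B; apply B→F and equate their F entries.
Rows 1 and 3 agree on B; apply B→F and equate their F entries.
Rows 1 and 4 agree on B; apply B→F and equate their F entries.
Rows 1 and 4 agree on D, E; apply D, E→C and equate their C entries.
Rows 1 and 2 agree on B, D; apply B, D→E and equate their E entries.
Rows 1 and 2 agree on D, E; apply D, E→C and equate their C entries.
Rows 1 and 2 agree on C; apply C→A and equate their A entries.
Row 1 is now all distinguished symbols — the join is lossless.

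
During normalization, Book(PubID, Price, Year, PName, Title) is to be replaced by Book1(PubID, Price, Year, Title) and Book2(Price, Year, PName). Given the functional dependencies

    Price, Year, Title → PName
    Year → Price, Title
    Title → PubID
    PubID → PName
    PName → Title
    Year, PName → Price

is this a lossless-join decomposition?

Yes

Common attributes: Book1 ∩ Book2 = {Price, Year}.
Closure of {Price, Year}: Year → Price, Title applies, adding Title; Title → PubID applies, adding PubID; PubID → PName applies, adding PName. So (Price, Year)⁺ = {PubID, Price, Year, PName, Title}.
This closure contains every attribute of Book1, so Book1 ∩ Book2 → Book1. The join is lossless.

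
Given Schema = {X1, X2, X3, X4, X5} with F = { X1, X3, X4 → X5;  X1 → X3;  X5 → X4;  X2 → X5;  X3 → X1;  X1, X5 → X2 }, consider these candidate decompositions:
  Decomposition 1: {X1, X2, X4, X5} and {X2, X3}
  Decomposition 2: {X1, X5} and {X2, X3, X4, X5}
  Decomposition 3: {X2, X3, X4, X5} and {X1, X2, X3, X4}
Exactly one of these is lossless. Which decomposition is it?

Decomposition 1: common = {X2}, closure = {X2, X4, X5} → lossy.
Decomposition 2: common = {X5}, closure = {X4, X5} → lossy.
Decomposition 3: common = {X2, X3, X4}, closure = {X1, X2, X3, X4, X5} → lossless.

Decomposition 3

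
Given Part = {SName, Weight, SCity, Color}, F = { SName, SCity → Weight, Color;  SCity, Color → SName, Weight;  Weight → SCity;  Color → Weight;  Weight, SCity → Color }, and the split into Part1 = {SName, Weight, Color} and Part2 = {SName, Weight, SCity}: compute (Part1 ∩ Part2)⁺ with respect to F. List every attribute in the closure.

Part1 ∩ Part2 = {SName, Weight}.
Weight → SCity applies, adding SCity
Weight, SCity → Color applies, adding Color
Closure: {SName, Weight, SCity, Color}.

SName, Weight, SCity, Color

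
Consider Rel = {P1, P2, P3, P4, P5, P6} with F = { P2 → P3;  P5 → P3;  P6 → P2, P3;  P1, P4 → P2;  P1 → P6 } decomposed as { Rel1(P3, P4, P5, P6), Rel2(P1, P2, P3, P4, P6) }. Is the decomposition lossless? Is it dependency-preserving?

lossy but dependency-preserving

Lossless test: (P3, P4, P6)⁺ = {P2, P3, P4, P6}, which is a superkey of neither fragment — lossy.
Dependency preservation: every FD's attributes lie within a single fragment, so each can be enforced locally — preserved.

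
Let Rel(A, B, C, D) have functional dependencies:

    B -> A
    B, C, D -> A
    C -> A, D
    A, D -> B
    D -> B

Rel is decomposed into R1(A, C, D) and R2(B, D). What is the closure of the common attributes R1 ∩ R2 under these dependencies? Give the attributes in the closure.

R1 ∩ R2 = {D}.
D → B applies, adding B
B → A applies, adding A
Closure: {A, B, D}.

A, B, D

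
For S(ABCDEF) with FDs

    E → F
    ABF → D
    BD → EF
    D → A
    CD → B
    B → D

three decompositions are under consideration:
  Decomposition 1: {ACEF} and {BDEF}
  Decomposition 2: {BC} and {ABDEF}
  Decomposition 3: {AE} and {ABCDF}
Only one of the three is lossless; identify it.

Decomposition 2

Decomposition 1: common = {EF}, closure = {EF} → lossy.
Decomposition 2: common = {B}, closure = {ABDEF} → lossless.
Decomposition 3: common = {A}, closure = {A} → lossy.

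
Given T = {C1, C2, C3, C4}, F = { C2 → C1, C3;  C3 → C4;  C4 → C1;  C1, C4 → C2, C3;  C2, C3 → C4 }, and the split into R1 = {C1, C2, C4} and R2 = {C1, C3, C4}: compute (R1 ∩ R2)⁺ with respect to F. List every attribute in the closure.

C1, C2, C3, C4

R1 ∩ R2 = {C1, C4}.
C1, C4 → C2, C3 applies, adding C2, C3
Closure: {C1, C2, C3, C4}.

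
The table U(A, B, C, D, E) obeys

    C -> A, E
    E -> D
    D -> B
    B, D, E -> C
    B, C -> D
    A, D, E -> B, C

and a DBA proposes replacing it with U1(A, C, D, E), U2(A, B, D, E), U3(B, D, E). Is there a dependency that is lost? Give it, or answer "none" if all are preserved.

none

C → A, E lies within U1.
E → D lies within U1.
D → B lies within U2.
B, D, E → C: restricted closure across fragments reaches C.
B, C → D: restricted closure across fragments reaches D.
A, D, E → B, C: restricted closure across fragments reaches B, C.
Every dependency is enforceable on the fragments, so the decomposition is dependency-preserving.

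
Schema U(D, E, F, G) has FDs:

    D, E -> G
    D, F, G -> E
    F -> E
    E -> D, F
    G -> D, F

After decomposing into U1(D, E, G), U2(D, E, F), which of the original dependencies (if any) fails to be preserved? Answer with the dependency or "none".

none

D, E → G lies within U1.
D, F, G → E: restricted closure across fragments reaches E.
F → E lies within U2.
E → D, F lies within U2.
G → D, F: restricted closure across fragments reaches D, F.
Every dependency is enforceable on the fragments, so the decomposition is dependency-preserving.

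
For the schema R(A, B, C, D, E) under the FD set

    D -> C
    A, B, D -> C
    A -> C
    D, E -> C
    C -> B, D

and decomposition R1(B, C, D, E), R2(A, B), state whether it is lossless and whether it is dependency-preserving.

lossy and not dependency-preserving

Lossless test: (B)⁺ = {B}, which is a superkey of neither fragment — lossy.
Dependency preservation: the restricted closure of {A} across the fragments never reaches {C}, so A → C cannot be enforced without a join — not preserved.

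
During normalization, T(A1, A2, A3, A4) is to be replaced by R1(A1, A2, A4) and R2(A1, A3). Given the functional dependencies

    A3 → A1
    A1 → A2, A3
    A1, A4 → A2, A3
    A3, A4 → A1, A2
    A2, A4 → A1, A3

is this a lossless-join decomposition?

Common attributes: R1 ∩ R2 = {A1}.
Closure of {A1}: A1 → A2, A3 applies, adding A2, A3. So (A1)⁺ = {A1, A2, A3}.
This closure contains every attribute of R2, so R1 ∩ R2 → R2. The join is lossless.

Yes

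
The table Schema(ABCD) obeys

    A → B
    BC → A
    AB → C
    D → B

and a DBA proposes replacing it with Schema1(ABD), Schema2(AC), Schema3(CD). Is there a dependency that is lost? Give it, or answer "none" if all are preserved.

Check BC → A: no single fragment contains all of {ABC}, and the restricted closure of {BC} across the fragments never reaches {A}.
A → B is preserved.
AB → C is preserved.
D → B is preserved.

BC → A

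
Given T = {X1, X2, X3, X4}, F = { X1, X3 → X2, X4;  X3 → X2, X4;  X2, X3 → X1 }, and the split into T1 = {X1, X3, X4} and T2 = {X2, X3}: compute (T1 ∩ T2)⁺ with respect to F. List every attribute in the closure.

T1 ∩ T2 = {X3}.
X3 → X2, X4 applies, adding X2, X4
X2, X3 → X1 applies, adding X1
Closure: {X1, X2, X3, X4}.

X1, X2, X3, X4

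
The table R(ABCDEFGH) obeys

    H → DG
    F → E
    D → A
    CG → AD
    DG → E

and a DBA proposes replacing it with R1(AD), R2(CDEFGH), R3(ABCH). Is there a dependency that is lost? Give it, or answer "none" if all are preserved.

H → DG lies within R2.
F → E lies within R2.
D → A lies within R1.
CG → AD: restricted closure across fragments reaches AD.
DG → E lies within R2.
Every dependency is enforceable on the fragments, so the decomposition is dependency-preserving.

none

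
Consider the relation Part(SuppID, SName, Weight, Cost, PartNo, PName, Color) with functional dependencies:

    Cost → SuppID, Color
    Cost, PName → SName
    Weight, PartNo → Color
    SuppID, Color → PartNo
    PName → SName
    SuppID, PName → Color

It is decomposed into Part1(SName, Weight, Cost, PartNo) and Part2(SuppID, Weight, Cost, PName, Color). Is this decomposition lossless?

No

Common attributes: Part1 ∩ Part2 = {Weight, Cost}.
Closure of {Weight, Cost}: Cost → SuppID, Color applies, adding SuppID, Color; SuppID, Color → PartNo applies, adding PartNo. So (Weight, Cost)⁺ = {SuppID, Weight, Cost, PartNo, Color}.
The closure contains neither all of Part1 = {SName, Weight, Cost, PartNo} nor all of Part2 = {SuppID, Weight, Cost, PName, Color}, so the common attributes are not a superkey of either fragment. The join is lossy.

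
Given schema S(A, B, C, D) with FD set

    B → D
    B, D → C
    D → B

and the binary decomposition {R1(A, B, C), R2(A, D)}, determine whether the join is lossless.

No

Common attributes: R1 ∩ R2 = {A}.
No dependency enlarges {A}, so (A)⁺ = {A}.
The closure contains neither all of R1 = {A, B, C} nor all of R2 = {A, D}, so the common attributes are not a superkey of either fragment. The join is lossy.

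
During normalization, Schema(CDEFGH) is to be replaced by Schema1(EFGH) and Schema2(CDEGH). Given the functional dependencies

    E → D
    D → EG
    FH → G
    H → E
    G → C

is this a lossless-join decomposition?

Common attributes: Schema1 ∩ Schema2 = {EGH}.
Closure of {EGH}: E → D applies, adding D; G → C applies, adding C. So (EGH)⁺ = {CDEGH}.
This closure contains every attribute of Schema2, so Schema1 ∩ Schema2 → Schema2. The join is lossless.

Yes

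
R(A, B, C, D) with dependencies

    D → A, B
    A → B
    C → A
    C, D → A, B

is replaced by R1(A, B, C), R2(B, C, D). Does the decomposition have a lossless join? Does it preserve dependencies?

Lossless test: (B, C)⁺ = {A, B, C}, which contains all of one fragment — lossless.
Dependency preservation: the restricted closure of {D} across the fragments never reaches {A, B}, so D → A, B cannot be enforced without a join — not preserved.

lossless but not dependency-preserving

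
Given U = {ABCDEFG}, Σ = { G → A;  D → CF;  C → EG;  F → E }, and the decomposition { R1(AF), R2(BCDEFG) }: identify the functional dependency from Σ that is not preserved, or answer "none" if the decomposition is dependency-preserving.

G → A

Check G → A: no single fragment contains all of {AG}, and the restricted closure of {G} across the fragments never reaches {A}.
D → CF is preserved.
C → EG is preserved.
F → E is preserved.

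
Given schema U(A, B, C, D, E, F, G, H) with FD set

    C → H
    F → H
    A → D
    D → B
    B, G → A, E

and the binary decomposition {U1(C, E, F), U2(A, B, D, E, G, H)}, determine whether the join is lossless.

Common attributes: U1 ∩ U2 = {E}.
No dependency enlarges {E}, so (E)⁺ = {E}.
The closure contains neither all of U1 = {C, E, F} nor all of U2 = {A, B, D, E, G, H}, so the common attributes are not a superkey of either fragment. The join is lossy.

No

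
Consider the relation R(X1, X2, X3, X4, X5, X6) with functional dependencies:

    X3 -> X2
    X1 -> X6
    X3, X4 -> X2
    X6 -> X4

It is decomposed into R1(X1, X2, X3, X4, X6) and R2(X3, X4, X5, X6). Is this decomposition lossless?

No

Common attributes: R1 ∩ R2 = {X3, X4, X6}.
Closure of {X3, X4, X6}: X3 → X2 applies, adding X2. So (X3, X4, X6)⁺ = {X2, X3, X4, X6}.
The closure contains neither all of R1 = {X1, X2, X3, X4, X6} nor all of R2 = {X3, X4, X5, X6}, so the common attributes are not a superkey of either fragment. The join is lossy.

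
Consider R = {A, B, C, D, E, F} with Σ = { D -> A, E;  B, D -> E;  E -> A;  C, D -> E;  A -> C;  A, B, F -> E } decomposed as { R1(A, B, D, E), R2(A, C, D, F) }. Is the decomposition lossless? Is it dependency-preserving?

lossy and not dependency-preserving

Lossless test: (A, D)⁺ = {A, C, D, E}, which is a superkey of neither fragment — lossy.
Dependency preservation: the restricted closure of {A, B, F} across the fragments never reaches {E}, so A, B, F → E cannot be enforced without a join — not preserved.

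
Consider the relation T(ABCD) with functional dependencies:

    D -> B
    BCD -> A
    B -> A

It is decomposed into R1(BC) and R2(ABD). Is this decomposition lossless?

Common attributes: R1 ∩ R2 = {B}.
Closure of {B}: B → A applies, adding A. So (B)⁺ = {AB}.
The closure contains neither all of R1 = {BC} nor all of R2 = {ABD}, so the common attributes are not a superkey of either fragment. The join is lossy.

No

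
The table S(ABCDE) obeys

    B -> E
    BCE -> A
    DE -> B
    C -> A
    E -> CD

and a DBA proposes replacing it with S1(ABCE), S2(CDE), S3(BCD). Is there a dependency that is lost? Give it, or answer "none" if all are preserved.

B → E lies within S1.
BCE → A lies within S1.
DE → B: restricted closure across fragments reaches B.
C → A lies within S1.
E → CD lies within S2.
Every dependency is enforceable on the fragments, so the decomposition is dependency-preserving.

none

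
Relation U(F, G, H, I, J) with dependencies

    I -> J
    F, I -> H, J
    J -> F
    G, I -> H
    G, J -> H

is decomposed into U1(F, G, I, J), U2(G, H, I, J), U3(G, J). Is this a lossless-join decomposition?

Chase test. Columns are F, G, H, I, J; row i has aⱼ where attribute j ∈ Ui, else bᵢⱼ.
Initial tableau (one row per fragment):
  row 1: a1 a2 b13 a4 a5
  row 2: b21 a2 a3 a4 a5
  row 3: b31 a2 b33 b34 a5
Rows 1 and 2 agree on J; apply J→F and equate their F entries.
Rows 1 and 3 agree on J; apply J→F and equate their F entries.
Rows 1 and 2 agree on G, I; apply G, I→H and equate their H entries.
Rows 1 and 3 agree on G, J; apply G, J→H and equate their H entries.
Row 1 is now all distinguished symbols — the join is lossless.

Yes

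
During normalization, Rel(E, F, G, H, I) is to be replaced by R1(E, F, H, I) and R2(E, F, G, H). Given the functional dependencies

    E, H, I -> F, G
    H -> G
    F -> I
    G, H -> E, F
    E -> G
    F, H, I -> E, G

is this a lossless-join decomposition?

Common attributes: R1 ∩ R2 = {E, F, H}.
Closure of {E, F, H}: H → G applies, adding G; F → I applies, adding I. So (E, F, H)⁺ = {E, F, G, H, I}.
This closure contains every attribute of R1, so R1 ∩ R2 → R1. The join is lossless.

Yes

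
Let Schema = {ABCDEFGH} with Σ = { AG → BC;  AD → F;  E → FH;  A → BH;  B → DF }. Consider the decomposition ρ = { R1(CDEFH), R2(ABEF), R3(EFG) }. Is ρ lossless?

Chase test. Columns are ABCDEFGH; row i has aⱼ where attribute j ∈ Ri, else bᵢⱼ.
Initial tableau (one row per fragment):
  row 1: b11 b12 a3 a4 a5 a6 b17 a8
  row 2: a1 a2 b23 b24 a5 a6 b27 b28
  row 3: b31 b32 b33 b34 a5 a6 a7 b38
Rows 1 and 2 agree on E; apply E→FH and equate their FH entries.
Rows 1 and 3 agree on E; apply E→FH and equate their FH entries.
No row becomes fully distinguished — the join is lossy.

No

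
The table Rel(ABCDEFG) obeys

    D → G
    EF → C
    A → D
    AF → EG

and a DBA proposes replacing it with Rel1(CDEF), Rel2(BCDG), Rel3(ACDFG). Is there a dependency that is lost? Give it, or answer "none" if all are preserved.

Check AF → EG: no single fragment contains all of {AEFG}, and the restricted closure of {AF} across the fragments never reaches {EG}.
D → G is preserved.
EF → C is preserved.
A → D is preserved.

AF → EG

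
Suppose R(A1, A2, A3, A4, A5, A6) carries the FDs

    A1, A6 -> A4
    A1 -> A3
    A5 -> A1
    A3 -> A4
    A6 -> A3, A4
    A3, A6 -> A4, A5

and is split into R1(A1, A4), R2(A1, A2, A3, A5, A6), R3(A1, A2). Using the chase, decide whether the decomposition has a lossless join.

Yes

Chase test. Columns are A1, A2, A3, A4, A5, A6; row i has aⱼ where attribute j ∈ Ri, else bᵢⱼ.
Initial tableau (one row per fragment):
  row 1: a1 b12 b13 a4 b15 b16
  row 2: a1 a2 a3 b24 a5 a6
  row 3: a1 a2 b33 b34 b35 b36
Rows 1 and 2 agree on A1; apply A1→A3 and equate their A3 entries.
Rows 1 and 3 agree on A1; apply A1→A3 and equate their A3 entries.
Rows 1 and 2 agree on A3; apply A3→A4 and equate their A4 entries.
Rows 1 and 3 agree on A3; apply A3→A4 and equate their A4 entries.
Row 2 is now all distinguished symbols — the join is lossless.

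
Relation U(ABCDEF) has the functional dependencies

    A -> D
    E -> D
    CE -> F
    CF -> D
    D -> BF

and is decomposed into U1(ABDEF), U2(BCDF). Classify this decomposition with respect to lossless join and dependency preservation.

lossy but dependency-preserving

Lossless test: (BDF)⁺ = {BDF}, which is a superkey of neither fragment — lossy.
Dependency preservation: CE → F is not contained in any single fragment, but the restricted closure of its left-hand side across the fragments still reaches the right-hand side; the remaining FDs each lie inside some fragment. All dependencies are preserved.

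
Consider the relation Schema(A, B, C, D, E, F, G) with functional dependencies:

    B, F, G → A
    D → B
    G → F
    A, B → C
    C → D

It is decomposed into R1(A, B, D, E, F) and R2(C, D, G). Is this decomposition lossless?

No

Common attributes: R1 ∩ R2 = {D}.
Closure of {D}: D → B applies, adding B. So (D)⁺ = {B, D}.
The closure contains neither all of R1 = {A, B, D, E, F} nor all of R2 = {C, D, G}, so the common attributes are not a superkey of either fragment. The join is lossy.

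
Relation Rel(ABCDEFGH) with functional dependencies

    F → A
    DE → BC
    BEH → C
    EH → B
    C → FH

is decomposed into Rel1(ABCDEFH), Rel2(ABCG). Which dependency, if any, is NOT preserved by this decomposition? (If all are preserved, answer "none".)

none

F → A lies within Rel1.
DE → BC lies within Rel1.
BEH → C lies within Rel1.
EH → B lies within Rel1.
C → FH lies within Rel1.
Every dependency is enforceable on the fragments, so the decomposition is dependency-preserving.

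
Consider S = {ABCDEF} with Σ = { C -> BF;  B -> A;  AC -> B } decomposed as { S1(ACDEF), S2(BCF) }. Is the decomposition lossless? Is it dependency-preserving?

Lossless test: (CF)⁺ = {ABCF}, which contains all of one fragment — lossless.
Dependency preservation: the restricted closure of {B} across the fragments never reaches {A}, so B → A cannot be enforced without a join — not preserved.

lossless but not dependency-preserving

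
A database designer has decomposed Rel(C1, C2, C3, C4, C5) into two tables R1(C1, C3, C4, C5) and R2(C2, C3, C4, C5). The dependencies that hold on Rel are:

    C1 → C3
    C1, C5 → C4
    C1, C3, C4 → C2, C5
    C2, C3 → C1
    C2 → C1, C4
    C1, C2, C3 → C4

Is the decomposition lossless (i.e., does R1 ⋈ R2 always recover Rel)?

Common attributes: R1 ∩ R2 = {C3, C4, C5}.
No dependency enlarges {C3, C4, C5}, so (C3, C4, C5)⁺ = {C3, C4, C5}.
The closure contains neither all of R1 = {C1, C3, C4, C5} nor all of R2 = {C2, C3, C4, C5}, so the common attributes are not a superkey of either fragment. The join is lossy.

No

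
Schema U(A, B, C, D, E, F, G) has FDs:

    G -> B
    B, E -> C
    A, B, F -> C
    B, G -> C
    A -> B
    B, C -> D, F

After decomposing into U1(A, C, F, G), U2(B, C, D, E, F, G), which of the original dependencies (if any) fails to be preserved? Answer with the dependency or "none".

A -> B

Check A → B: no single fragment contains all of {A, B}, and the restricted closure of {A} across the fragments never reaches {B}.
G → B is preserved.
B, E → C is preserved.
A, B, F → C is preserved.
B, G → C is preserved.
B, C → D, F is preserved.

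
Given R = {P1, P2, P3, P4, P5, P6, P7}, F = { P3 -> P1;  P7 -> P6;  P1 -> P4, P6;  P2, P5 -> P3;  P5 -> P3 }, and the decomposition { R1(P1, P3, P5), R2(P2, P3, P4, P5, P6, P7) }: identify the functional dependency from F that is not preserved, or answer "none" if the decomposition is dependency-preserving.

Check P1 → P4, P6: no single fragment contains all of {P1, P4, P6}, and the restricted closure of {P1} across the fragments never reaches {P4, P6}.
P3 → P1 is preserved.
P7 → P6 is preserved.
P2, P5 → P3 is preserved.
P5 → P3 is preserved.

P1 -> P4, P6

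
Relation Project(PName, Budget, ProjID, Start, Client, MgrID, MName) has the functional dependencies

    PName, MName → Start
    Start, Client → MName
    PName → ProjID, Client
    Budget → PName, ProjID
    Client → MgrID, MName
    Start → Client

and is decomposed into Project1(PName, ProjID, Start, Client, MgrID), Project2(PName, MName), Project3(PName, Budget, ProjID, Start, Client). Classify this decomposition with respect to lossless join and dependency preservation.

Lossless test (chase): Rows 1 and 3 agree on Start, Client; apply Start, Client→MName and equate their MName entries. Rows 1 and 2 agree on PName; apply PName→ProjID, Client and equate their ProjID, Client entries. Rows 1 and 2 agree on Client; apply Client→MgrID, MName and equate their MgrID, MName entries. Rows 1 and 3 agree on Client; apply Client→MgrID, MName and equate their MgrID, MName entries. Rows 1 and 2 agree on PName, MName; apply PName, MName→Start and equate their Start entries. Row 3 is now all distinguished symbols — the join is lossless.
Dependency preservation: the restricted closure of {Start, Client} across the fragments never reaches {MName}, so Start, Client → MName cannot be enforced without a join — not preserved.

lossless but not dependency-preserving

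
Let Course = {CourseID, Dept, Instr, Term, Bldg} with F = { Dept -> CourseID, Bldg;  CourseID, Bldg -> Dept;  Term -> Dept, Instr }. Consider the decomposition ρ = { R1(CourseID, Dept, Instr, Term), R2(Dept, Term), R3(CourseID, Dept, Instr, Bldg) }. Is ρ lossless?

Chase test. Columns are CourseID, Dept, Instr, Term, Bldg; row i has aⱼ where attribute j ∈ Ri, else bᵢⱼ.
Initial tableau (one row per fragment):
  row 1: a1 a2 a3 a4 b15
  row 2: b21 a2 b23 a4 b25
  row 3: a1 a2 a3 b34 a5
Rows 1 and 2 agree on Dept; apply Dept→CourseID, Bldg and equate their CourseID, Bldg entries.
Rows 1 and 3 agree on Dept; apply Dept→CourseID, Bldg and equate their CourseID, Bldg entries.
Rows 1 and 2 agree on Term; apply Term→Dept, Instr and equate their Dept, Instr entries.
Row 1 is now all distinguished symbols — the join is lossless.

Yes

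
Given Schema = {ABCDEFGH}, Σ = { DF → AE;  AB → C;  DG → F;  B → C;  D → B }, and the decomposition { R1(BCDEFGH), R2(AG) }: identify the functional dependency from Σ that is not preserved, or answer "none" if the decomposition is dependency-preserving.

DF → AE

Check DF → AE: no single fragment contains all of {ADEF}, and the restricted closure of {DF} across the fragments never reaches {AE}.
AB → C is preserved.
DG → F is preserved.
B → C is preserved.
D → B is preserved.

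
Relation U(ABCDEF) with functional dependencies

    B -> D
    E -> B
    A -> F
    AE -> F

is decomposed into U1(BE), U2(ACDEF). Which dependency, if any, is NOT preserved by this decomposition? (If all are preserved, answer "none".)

Check B → D: no single fragment contains all of {BD}, and the restricted closure of {B} across the fragments never reaches {D}.
E → B is preserved.
A → F is preserved.
AE → F is preserved.

B -> D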